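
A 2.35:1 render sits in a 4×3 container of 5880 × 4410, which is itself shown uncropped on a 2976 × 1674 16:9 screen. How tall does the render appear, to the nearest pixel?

Inside the 5880×4410 canvas the render is width-limited at 5880.00 × 2502.13.
Second fit — the 4×3 canvas into 2976×1674 spans the height: 2232.00 × 1674.00 (×0.3796 from 5880×4410).
Applying the same ×0.3796: 2502.13 → 949.79.

950 px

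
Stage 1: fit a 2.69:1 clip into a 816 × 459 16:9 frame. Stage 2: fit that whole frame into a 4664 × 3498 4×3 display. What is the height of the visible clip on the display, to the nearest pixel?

Inside the 816×459 canvas the clip is width-limited at 816.00 × 303.35.
The 16:9 canvas is width-limited in 4664×3498, giving 4664.00 × 2623.50; scale factor 5.7157.
The clip scales with it: height 303.35 × 5.7157 ≈ 1733.83.

1734 px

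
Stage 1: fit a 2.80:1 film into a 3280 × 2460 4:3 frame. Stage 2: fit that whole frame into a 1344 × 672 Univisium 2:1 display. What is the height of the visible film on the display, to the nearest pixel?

2.80:1 in 3280×2460: fills the width, so the film is 3280.00 × 1171.43.
4:3 in 1344×672: fills the height, so the intermediate becomes 896.00 × 672.00 — a scale of ×0.2732.
Applying the same ×0.2732: 1171.43 → 320.00.

320 px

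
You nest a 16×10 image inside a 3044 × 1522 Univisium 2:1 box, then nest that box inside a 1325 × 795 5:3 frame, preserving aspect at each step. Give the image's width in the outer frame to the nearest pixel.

1060 px

16×10 in 3044×1522: fills the height, so the image is 2435.20 × 1522.00.
The Univisium 2:1 canvas is width-limited in 1325×795, giving 1325.00 × 662.50; scale factor 0.4353.
The image scales with it: width 2435.20 × 0.4353 ≈ 1060.00.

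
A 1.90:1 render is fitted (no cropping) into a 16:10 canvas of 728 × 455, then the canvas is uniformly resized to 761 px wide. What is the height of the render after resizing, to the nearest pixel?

At 728×455 the render is width-limited, so height = 728 / 1.900 ≈ 383.16 px.
The frame scales by 761/728 = 1.0453; 383.16 × 1.0453 ≈ 400.53 px.

401 px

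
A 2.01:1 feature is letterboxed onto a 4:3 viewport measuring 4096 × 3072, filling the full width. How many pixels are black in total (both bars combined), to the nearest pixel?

That makes the image 2037.8109 px tall (4096 / 2.010).
Leftover height: 3072 − 2037.8109 = 1034.1891 px.
Bar area = 1034.1891 × 4096 ≈ 4236038 px.

4236038 pixels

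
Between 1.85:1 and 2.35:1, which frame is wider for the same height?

1.85 and 2.35; 2.35 > 1.85.

2.35:1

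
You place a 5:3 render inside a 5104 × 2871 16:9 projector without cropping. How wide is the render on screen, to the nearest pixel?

Since 1.667 < 1.778, the render is height-limited.
Content width = 2871 × 5/3 ≈ 4785.00 px.

4785 px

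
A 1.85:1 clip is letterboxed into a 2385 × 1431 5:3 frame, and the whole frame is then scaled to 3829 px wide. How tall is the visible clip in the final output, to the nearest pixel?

At 2385×1431 the clip is width-limited, so height = 2385 / 1.850 ≈ 1289.19 px.
Scaling 2385 → 3829 is ×1.6055, so the height becomes 1289.19 × 1.6055 ≈ 2069.73 px.

2070 px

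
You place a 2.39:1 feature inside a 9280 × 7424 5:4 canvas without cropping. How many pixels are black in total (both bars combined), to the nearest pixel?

2.39:1 is wider than 5:4, so it spans the full width.
That makes the image 3882.8452 px tall (9280 / 2.390).
Black = 7424 − 3882.8452 = 3541.1548 px.
Across the 9280-px span: 3541.1548 × 9280 ≈ 32861917 px.

32861917 pixels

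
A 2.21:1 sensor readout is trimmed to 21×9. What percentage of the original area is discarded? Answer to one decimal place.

Going from 2.21:1 to 21×9 means cutting height while keeping width.
(2.210)/(2.333) ≈ 0.947 of the area survives, leaving 5.29% discarded.

5.3%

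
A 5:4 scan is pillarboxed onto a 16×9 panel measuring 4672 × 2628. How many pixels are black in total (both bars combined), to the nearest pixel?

3645036 pixels

5:4 (1.250) < 16×9 (1.778), so the scan fills the height.
The scan is 2628 × 5/4 ≈ 3285.0000 px wide.
4672 − 3285.0000 = 1387.0000 px of bars.
Across the 2628-px span: 1387.0000 × 2628 ≈ 3645036 px.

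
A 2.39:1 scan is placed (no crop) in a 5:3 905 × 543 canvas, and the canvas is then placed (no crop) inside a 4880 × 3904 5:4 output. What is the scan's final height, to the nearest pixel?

2.39:1 in 905×543: fills the width, so the scan is 905.00 × 378.66.
The 5:3 canvas is width-limited in 4880×3904, giving 4880.00 × 2928.00; scale factor 5.3923.
The scan scales with it: height 378.66 × 5.3923 ≈ 2041.84.

2042 px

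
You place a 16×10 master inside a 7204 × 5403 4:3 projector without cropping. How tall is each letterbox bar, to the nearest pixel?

450 px

16×10 is wider than 4:3, so it spans the full width.
Content height = 7204 × 10/16 ≈ 4502.50 px.
Leftover height: 5403 − 4502.50 = 900.50 px → 450.25 each side.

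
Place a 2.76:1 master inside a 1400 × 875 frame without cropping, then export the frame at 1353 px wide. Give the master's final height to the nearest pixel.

Fitted into 1400×875, the master spans the width; its height is 1400 / 2.760 ≈ 507.25 px.
Scaling 1400 → 1353 is ×0.9664, so the height becomes 507.25 × 0.9664 ≈ 490.22 px.

490 px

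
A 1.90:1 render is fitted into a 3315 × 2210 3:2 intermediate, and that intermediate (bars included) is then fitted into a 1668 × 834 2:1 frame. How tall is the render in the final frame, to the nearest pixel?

658 px

1.90:1 in 3315×2210: fills the width, so the render is 3315.00 × 1744.74.
Second fit — the 3:2 canvas into 1668×834 spans the height: 1251.00 × 834.00 (×0.3774 from 3315×2210).
So the render's height is 1744.74 × 0.3774 ≈ 658.42.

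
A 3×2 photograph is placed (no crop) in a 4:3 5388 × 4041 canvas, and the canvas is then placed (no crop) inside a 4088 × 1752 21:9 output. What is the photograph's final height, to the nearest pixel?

3×2 in 5388×4041: fills the width, so the photograph is 5388.00 × 3592.00.
The 4:3 canvas is height-limited in 4088×1752, giving 2336.00 × 1752.00; scale factor 0.4336.
So the photograph's height is 3592.00 × 0.4336 ≈ 1557.33.

1557 px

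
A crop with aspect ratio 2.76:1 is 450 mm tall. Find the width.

At 2.76:1, 450 × 2.760 ≈ 1242.

1242 mm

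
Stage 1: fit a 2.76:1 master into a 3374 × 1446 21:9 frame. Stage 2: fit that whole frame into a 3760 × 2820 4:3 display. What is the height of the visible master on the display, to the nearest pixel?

Inside the 3374×1446 canvas the master is width-limited at 3374.00 × 1222.46.
The 21:9 canvas is width-limited in 3760×2820, giving 3760.00 × 1611.43; scale factor 1.1144.
So the master's height is 1222.46 × 1.1144 ≈ 1362.32.

1362 px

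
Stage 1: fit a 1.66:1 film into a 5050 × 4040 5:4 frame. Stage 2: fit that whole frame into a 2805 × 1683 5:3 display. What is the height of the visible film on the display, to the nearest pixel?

1267 px

First fit — 1.66:1 into 5050×4040 spans the width: 5050.00 × 3042.17.
Second fit — the 5:4 canvas into 2805×1683 spans the height: 2103.75 × 1683.00 (×0.4166 from 5050×4040).
Applying the same ×0.4166: 3042.17 → 1267.32.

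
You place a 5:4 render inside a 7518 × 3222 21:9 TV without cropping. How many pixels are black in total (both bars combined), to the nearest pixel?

11246391 pixels

Since 1.250 < 2.333, the render is height-limited.
That makes the image 4027.5000 px wide (3222 × 5/4).
7518 − 4027.5000 = 3490.5000 px of bars.
Across the 3222-px span: 3490.5000 × 3222 ≈ 11246391 px.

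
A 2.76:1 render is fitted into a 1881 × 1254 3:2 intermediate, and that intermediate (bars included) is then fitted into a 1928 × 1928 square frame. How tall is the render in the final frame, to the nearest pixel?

2.76:1 in 1881×1254: fills the width, so the render is 1881.00 × 681.52.
3:2 in 1928×1928: fills the width, so the intermediate becomes 1928.00 × 1285.33 — a scale of ×1.0250.
So the render's height is 681.52 × 1.0250 ≈ 698.55.

699 px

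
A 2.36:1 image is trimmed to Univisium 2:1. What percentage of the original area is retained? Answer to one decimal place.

The height stays; only width is cut (since Univisium 2:1 is narrower than 2.36:1).
(2.000)/(2.360) ≈ 0.847 of the area survives.

84.7%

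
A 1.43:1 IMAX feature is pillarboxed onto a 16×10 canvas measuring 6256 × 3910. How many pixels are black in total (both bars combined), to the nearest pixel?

2598977 pixels

1.43:1 IMAX is narrower than 16×10, so it spans the full height.
That makes the image 5591.3000 px wide (3910 × 1.430).
Black = 6256 − 5591.3000 = 664.7000 px.
Across the 3910-px span: 664.7000 × 3910 ≈ 2598977 px.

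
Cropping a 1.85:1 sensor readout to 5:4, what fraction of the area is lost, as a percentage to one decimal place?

32.4%

Going from 1.85:1 to 5:4 means cutting width while keeping height.
Area ratio = (1.250)/(1.850) = 67.57%; the remaining 32.43% is cropped out.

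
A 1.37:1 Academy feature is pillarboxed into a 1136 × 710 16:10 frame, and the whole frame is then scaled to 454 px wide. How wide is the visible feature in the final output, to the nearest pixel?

389 px

At 1136×710 the feature is height-limited, so width = 710 × 1.370 ≈ 972.70 px.
The frame scales by 454/1136 = 0.3996; 972.70 × 0.3996 ≈ 388.74 px.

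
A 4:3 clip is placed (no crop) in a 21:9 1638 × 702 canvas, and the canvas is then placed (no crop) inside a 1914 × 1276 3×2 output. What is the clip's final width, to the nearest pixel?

1094 px

Inside the 1638×702 canvas the clip is height-limited at 936.00 × 702.00.
Second fit — the 21:9 canvas into 1914×1276 spans the width: 1914.00 × 820.29 (×1.1685 from 1638×702).
So the clip's width is 936.00 × 1.1685 ≈ 1093.71.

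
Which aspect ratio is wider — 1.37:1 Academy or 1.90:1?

1.90:1

1.37 and 1.9; 1.9 > 1.37.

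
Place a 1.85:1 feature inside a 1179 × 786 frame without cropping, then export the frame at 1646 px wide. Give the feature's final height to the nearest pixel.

At 1179×786 the feature is width-limited, so height = 1179 / 1.850 ≈ 637.30 px.
Resizing to 1646 px wide multiplies everything by 1.3961: 637.30 → 889.73 px.

890 px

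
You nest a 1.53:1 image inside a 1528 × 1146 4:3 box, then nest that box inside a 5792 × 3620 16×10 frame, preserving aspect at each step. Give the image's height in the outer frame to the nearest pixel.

First fit — 1.53:1 into 1528×1146 spans the width: 1528.00 × 998.69.
The 4:3 canvas is height-limited in 5792×3620, giving 4826.67 × 3620.00; scale factor 3.1588.
So the image's height is 998.69 × 3.1588 ≈ 3154.68.

3155 px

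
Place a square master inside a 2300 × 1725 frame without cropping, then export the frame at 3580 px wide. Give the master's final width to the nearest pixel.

At 2300×1725 the master is height-limited, so width = 1725 × 1/1 ≈ 1725.00 px.
Scaling 2300 → 3580 is ×1.5565, so the width becomes 1725.00 × 1.5565 ≈ 2685.00 px.

2685 px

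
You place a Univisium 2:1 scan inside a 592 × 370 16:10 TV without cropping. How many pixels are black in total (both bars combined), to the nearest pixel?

43808 pixels

Univisium 2:1 (2.000) > 16:10 (1.600), so the scan fills the width.
The scan is 592 × 1/2 ≈ 296.0000 px tall.
Black = 370 − 296.0000 = 74.0000 px.
Bar area = 74.0000 × 592 ≈ 43808 px.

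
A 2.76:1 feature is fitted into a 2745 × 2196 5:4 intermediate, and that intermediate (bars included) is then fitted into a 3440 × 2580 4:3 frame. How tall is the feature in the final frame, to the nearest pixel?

First fit — 2.76:1 into 2745×2196 spans the width: 2745.00 × 994.57.
The 5:4 canvas is height-limited in 3440×2580, giving 3225.00 × 2580.00; scale factor 1.1749.
The feature scales with it: height 994.57 × 1.1749 ≈ 1168.48.

1168 px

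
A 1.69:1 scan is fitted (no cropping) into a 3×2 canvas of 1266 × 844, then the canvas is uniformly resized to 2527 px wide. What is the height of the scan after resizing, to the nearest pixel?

1495 px

In the 1266×844 frame the scan fills the width: height = 1266 / 1.690 ≈ 749.11 px.
The frame scales by 2527/1266 = 1.9961; 749.11 × 1.9961 ≈ 1495.27 px.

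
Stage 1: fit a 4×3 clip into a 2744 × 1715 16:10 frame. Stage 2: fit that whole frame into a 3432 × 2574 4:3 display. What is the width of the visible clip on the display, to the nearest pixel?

Inside the 2744×1715 canvas the clip is height-limited at 2286.67 × 1715.00.
16:10 in 3432×2574: fills the width, so the intermediate becomes 3432.00 × 2145.00 — a scale of ×1.2507.
The clip scales with it: width 2286.67 × 1.2507 ≈ 2860.00.

2860 px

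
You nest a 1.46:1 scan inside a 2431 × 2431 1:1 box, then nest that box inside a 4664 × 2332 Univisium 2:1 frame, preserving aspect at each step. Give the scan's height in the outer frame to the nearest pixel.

1597 px

Inside the 2431×2431 canvas the scan is width-limited at 2431.00 × 1665.07.
Second fit — the 1:1 canvas into 4664×2332 spans the height: 2332.00 × 2332.00 (×0.9593 from 2431×2431).
The scan scales with it: height 1665.07 × 0.9593 ≈ 1597.26.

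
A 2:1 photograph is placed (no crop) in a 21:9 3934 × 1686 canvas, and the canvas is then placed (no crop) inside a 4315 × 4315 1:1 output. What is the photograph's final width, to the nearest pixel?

3699 px

Inside the 3934×1686 canvas the photograph is height-limited at 3372.00 × 1686.00.
21:9 in 4315×4315: fills the width, so the intermediate becomes 4315.00 × 1849.29 — a scale of ×1.0968.
The photograph scales with it: width 3372.00 × 1.0968 ≈ 3698.57.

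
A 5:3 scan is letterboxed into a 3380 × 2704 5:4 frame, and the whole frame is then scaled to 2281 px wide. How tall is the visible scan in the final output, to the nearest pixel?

At 3380×2704 the scan is width-limited, so height = 3380 × 3/5 ≈ 2028.00 px.
Scaling 3380 → 2281 is ×0.6749, so the height becomes 2028.00 × 0.6749 ≈ 1368.60 px.

1369 px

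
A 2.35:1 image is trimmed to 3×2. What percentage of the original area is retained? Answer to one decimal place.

The height stays; only width is cut (since 3×2 is narrower than 2.35:1).
(1.500)/(2.350) ≈ 0.638 of the area survives.

63.8%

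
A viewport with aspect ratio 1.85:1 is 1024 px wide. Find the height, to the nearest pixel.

554 px

At 1.85:1, 1024 / 1.850 ≈ 553.51.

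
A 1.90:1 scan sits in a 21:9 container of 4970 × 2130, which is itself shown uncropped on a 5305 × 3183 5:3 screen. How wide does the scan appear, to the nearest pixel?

4320 px

Inside the 4970×2130 canvas the scan is height-limited at 4047.00 × 2130.00.
The 21:9 canvas is width-limited in 5305×3183, giving 5305.00 × 2273.57; scale factor 1.0674.
The scan scales with it: width 4047.00 × 1.0674 ≈ 4319.79.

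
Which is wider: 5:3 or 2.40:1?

5:3 = 1.667 and 2.4; 2.4 > 1.667.

2.40:1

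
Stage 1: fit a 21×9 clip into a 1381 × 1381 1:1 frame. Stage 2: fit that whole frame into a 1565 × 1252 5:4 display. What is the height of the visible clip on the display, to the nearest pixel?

Inside the 1381×1381 canvas the clip is width-limited at 1381.00 × 591.86.
Second fit — the 1:1 canvas into 1565×1252 spans the height: 1252.00 × 1252.00 (×0.9066 from 1381×1381).
The clip scales with it: height 591.86 × 0.9066 ≈ 536.57.

537 px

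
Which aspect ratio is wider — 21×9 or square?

21×9

21×9 = 2.333 and square = 1; 2.333 > 1.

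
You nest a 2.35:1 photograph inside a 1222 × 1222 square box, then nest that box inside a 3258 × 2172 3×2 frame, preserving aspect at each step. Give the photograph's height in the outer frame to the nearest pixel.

924 px

2.35:1 in 1222×1222: fills the width, so the photograph is 1222.00 × 520.00.
Second fit — the square canvas into 3258×2172 spans the height: 2172.00 × 2172.00 (×1.7774 from 1222×1222).
The photograph scales with it: height 520.00 × 1.7774 ≈ 924.26.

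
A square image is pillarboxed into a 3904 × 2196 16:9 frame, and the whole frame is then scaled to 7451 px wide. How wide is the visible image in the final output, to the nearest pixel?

4191 px

In the 3904×2196 frame the image fills the height: width = 2196 × 1/1 ≈ 2196.00 px.
Scaling 3904 → 7451 is ×1.9086, so the width becomes 2196.00 × 1.9086 ≈ 4191.19 px.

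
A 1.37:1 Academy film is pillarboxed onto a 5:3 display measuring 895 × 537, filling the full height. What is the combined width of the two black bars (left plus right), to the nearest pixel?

159 px

Content width = 537 × 1.370 ≈ 735.69 px.
895 − 735.69 = 159.31 px of bars.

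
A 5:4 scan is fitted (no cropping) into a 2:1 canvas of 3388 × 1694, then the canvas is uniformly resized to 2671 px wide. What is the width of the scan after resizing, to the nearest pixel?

1669 px

At 3388×1694 the scan is height-limited, so width = 1694 × 5/4 ≈ 2117.50 px.
Scaling 3388 → 2671 is ×0.7884, so the width becomes 2117.50 × 0.7884 ≈ 1669.38 px.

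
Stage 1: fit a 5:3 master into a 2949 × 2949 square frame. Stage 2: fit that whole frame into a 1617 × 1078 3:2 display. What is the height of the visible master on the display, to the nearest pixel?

5:3 in 2949×2949: fills the width, so the master is 2949.00 × 1769.40.
square in 1617×1078: fills the height, so the intermediate becomes 1078.00 × 1078.00 — a scale of ×0.3655.
Applying the same ×0.3655: 1769.40 → 646.80.

647 px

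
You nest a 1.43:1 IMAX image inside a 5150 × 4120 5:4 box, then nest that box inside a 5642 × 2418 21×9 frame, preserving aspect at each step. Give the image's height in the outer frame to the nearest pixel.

Inside the 5150×4120 canvas the image is width-limited at 5150.00 × 3601.40.
Second fit — the 5:4 canvas into 5642×2418 spans the height: 3022.50 × 2418.00 (×0.5869 from 5150×4120).
Applying the same ×0.5869: 3601.40 → 2113.64.

2114 px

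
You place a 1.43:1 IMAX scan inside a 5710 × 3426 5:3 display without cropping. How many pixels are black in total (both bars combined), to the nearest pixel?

2777869 pixels

1.43:1 IMAX (1.430) < 5:3 (1.667), so the scan fills the height.
Content width = 3426 × 1.430 ≈ 4899.1800 px.
5710 − 4899.1800 = 810.8200 px of bars.
That's 810.8200 × 3426 ≈ 2777869 black pixels.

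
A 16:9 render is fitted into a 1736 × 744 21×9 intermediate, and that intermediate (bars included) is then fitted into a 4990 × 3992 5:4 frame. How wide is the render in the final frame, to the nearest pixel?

First fit — 16:9 into 1736×744 spans the height: 1322.67 × 744.00.
Second fit — the 21×9 canvas into 4990×3992 spans the width: 4990.00 × 2138.57 (×2.8744 from 1736×744).
The render scales with it: width 1322.67 × 2.8744 ≈ 3801.90.

3802 px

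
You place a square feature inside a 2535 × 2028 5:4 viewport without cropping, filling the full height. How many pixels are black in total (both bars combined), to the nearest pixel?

1028196 pixels

The feature is 2028 × 1/1 ≈ 2028.0000 px wide.
Black = 2535 − 2028.0000 = 507.0000 px.
Across the 2028-px span: 507.0000 × 2028 ≈ 1028196 px.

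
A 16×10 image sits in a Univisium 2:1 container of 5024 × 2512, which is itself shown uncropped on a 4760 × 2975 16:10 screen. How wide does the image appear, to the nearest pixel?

3808 px

First fit — 16×10 into 5024×2512 spans the height: 4019.20 × 2512.00.
Univisium 2:1 in 4760×2975: fills the width, so the intermediate becomes 4760.00 × 2380.00 — a scale of ×0.9475.
So the image's width is 4019.20 × 0.9475 ≈ 3808.00.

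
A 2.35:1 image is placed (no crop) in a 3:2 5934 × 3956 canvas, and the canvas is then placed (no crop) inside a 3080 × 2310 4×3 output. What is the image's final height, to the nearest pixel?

1311 px

First fit — 2.35:1 into 5934×3956 spans the width: 5934.00 × 2525.11.
3:2 in 3080×2310: fills the width, so the intermediate becomes 3080.00 × 2053.33 — a scale of ×0.5190.
The image scales with it: height 2525.11 × 0.5190 ≈ 1310.64.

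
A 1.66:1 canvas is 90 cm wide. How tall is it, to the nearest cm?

90 / 1.660 = 54.22.

54 cm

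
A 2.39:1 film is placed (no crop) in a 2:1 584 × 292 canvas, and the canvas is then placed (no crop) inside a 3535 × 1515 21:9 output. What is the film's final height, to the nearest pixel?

Inside the 584×292 canvas the film is width-limited at 584.00 × 244.35.
The 2:1 canvas is height-limited in 3535×1515, giving 3030.00 × 1515.00; scale factor 5.1884.
So the film's height is 244.35 × 5.1884 ≈ 1267.78.

1268 px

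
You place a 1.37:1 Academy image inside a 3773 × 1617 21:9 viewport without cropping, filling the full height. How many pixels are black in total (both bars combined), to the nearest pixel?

Content width = 1617 × 1.370 ≈ 2215.2900 px.
3773 − 2215.2900 = 1557.7100 px of bars.
Bar area = 1557.7100 × 1617 ≈ 2518817 px.

2518817 pixels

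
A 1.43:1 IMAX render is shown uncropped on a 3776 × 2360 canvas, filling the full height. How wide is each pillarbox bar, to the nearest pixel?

That makes the image 3374.80 px wide (2360 × 1.430).
3776 − 3374.80 = 401.20 px of bars (200.60 each).

201 px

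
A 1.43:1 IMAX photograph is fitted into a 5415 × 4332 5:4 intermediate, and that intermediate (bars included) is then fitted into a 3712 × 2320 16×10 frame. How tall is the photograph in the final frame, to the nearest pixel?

2028 px

1.43:1 IMAX in 5415×4332: fills the width, so the photograph is 5415.00 × 3786.71.
The 5:4 canvas is height-limited in 3712×2320, giving 2900.00 × 2320.00; scale factor 0.5355.
So the photograph's height is 3786.71 × 0.5355 ≈ 2027.97.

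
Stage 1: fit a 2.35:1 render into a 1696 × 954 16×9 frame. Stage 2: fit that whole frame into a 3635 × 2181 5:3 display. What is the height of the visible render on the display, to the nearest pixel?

1547 px

First fit — 2.35:1 into 1696×954 spans the width: 1696.00 × 721.70.
The 16×9 canvas is width-limited in 3635×2181, giving 3635.00 × 2044.69; scale factor 2.1433.
Applying the same ×2.1433: 721.70 → 1546.81.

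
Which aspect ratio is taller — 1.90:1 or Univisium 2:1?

1.90:1

1.9 and Univisium 2:1 = 2; 2 > 1.9. The smaller width-to-height ratio is the taller frame.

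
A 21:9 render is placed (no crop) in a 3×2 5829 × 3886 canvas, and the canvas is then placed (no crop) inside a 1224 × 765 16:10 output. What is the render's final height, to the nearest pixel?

492 px

First fit — 21:9 into 5829×3886 spans the width: 5829.00 × 2498.14.
Second fit — the 3×2 canvas into 1224×765 spans the height: 1147.50 × 765.00 (×0.1969 from 5829×3886).
The render scales with it: height 2498.14 × 0.1969 ≈ 491.79.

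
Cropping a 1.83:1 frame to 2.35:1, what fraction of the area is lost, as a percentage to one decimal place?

The width stays; only height is cut (since 2.35:1 is wider than 1.83:1).
Fraction kept = (1.830)/(2.350) ≈ 77.87%, so 22.13% is lost.

22.1%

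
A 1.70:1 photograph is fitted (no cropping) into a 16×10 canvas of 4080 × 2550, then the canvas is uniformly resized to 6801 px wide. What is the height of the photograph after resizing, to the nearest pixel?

At 4080×2550 the photograph is width-limited, so height = 4080 / 1.700 ≈ 2400.00 px.
The frame scales by 6801/4080 = 1.6669; 2400.00 × 1.6669 ≈ 4000.59 px.

4001 px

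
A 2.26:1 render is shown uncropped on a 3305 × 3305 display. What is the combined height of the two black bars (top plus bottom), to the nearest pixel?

1843 px

2.26:1 (2.260) > square (1.000), so the render fills the width.
The render is 3305 / 2.260 ≈ 1462.39 px tall.
Leftover height: 3305 − 1462.39 = 1842.61 px.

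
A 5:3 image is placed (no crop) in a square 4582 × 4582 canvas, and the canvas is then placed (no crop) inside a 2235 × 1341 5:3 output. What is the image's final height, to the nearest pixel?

805 px

5:3 in 4582×4582: fills the width, so the image is 4582.00 × 2749.20.
The square canvas is height-limited in 2235×1341, giving 1341.00 × 1341.00; scale factor 0.2927.
Applying the same ×0.2927: 2749.20 → 804.60.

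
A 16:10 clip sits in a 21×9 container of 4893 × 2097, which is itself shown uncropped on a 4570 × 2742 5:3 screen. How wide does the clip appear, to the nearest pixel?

3134 px

16:10 in 4893×2097: fills the height, so the clip is 3355.20 × 2097.00.
21×9 in 4570×2742: fills the width, so the intermediate becomes 4570.00 × 1958.57 — a scale of ×0.9340.
So the clip's width is 3355.20 × 0.9340 ≈ 3133.71.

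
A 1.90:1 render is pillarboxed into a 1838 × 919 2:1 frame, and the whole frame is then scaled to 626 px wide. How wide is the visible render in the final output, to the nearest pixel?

595 px

Fitted into 1838×919, the render spans the height; its width is 919 × 1.900 ≈ 1746.10 px.
Resizing to 626 px wide multiplies everything by 0.3406: 1746.10 → 594.70 px.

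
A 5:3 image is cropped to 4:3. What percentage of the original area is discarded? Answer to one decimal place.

The height stays; only width is cut (since 4:3 is narrower than 5:3).
Area ratio = (1.333)/(1.667) = 80.00%; the remaining 20.00% is cropped out.

20.0%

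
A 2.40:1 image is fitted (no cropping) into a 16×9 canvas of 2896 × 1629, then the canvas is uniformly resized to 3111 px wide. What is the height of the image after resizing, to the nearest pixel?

In the 2896×1629 frame the image fills the width: height = 2896 / 2.400 ≈ 1206.67 px.
Resizing to 3111 px wide multiplies everything by 1.0742: 1206.67 → 1296.25 px.

1296 px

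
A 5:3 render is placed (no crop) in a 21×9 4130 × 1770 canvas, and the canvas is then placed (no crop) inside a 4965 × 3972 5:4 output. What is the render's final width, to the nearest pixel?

3546 px

First fit — 5:3 into 4130×1770 spans the height: 2950.00 × 1770.00.
The 21×9 canvas is width-limited in 4965×3972, giving 4965.00 × 2127.86; scale factor 1.2022.
So the render's width is 2950.00 × 1.2022 ≈ 3546.43.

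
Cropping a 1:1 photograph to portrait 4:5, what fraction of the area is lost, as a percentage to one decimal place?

The height stays; only width is cut (since portrait 4:5 is narrower than 1:1).
Fraction kept = (0.800)/(1.000) ≈ 80.00%, so 20.00% is lost.

20.0%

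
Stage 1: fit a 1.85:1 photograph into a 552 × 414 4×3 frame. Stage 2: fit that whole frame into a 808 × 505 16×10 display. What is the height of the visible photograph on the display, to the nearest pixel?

Inside the 552×414 canvas the photograph is width-limited at 552.00 × 298.38.
Second fit — the 4×3 canvas into 808×505 spans the height: 673.33 × 505.00 (×1.2198 from 552×414).
Applying the same ×1.2198: 298.38 → 363.96.

364 px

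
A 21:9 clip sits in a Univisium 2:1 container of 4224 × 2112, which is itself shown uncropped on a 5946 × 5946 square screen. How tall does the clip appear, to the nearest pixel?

2548 px

First fit — 21:9 into 4224×2112 spans the width: 4224.00 × 1810.29.
Second fit — the Univisium 2:1 canvas into 5946×5946 spans the width: 5946.00 × 2973.00 (×1.4077 from 4224×2112).
Applying the same ×1.4077: 1810.29 → 2548.29.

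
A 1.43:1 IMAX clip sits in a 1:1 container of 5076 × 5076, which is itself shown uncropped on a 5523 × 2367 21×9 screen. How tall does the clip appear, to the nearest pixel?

1655 px

1.43:1 IMAX in 5076×5076: fills the width, so the clip is 5076.00 × 3549.65.
The 1:1 canvas is height-limited in 5523×2367, giving 2367.00 × 2367.00; scale factor 0.4663.
So the clip's height is 3549.65 × 0.4663 ≈ 1655.24.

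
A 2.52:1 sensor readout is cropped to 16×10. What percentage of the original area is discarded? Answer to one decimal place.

36.5%

The height stays; only width is cut (since 16×10 is narrower than 2.52:1).
Fraction kept = (1.600)/(2.520) ≈ 63.49%, so 36.51% is lost.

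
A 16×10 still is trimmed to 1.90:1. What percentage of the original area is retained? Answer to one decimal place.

84.2%

1.90:1 is wider than 16×10, so the crop keeps the full width and trims the height.
Area ratio = (1.600)/(1.900) = 84.21% retained.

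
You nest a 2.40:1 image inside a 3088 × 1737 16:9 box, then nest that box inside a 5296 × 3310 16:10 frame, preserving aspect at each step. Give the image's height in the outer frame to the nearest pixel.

2.40:1 in 3088×1737: fills the width, so the image is 3088.00 × 1286.67.
The 16:9 canvas is width-limited in 5296×3310, giving 5296.00 × 2979.00; scale factor 1.7150.
The image scales with it: height 1286.67 × 1.7150 ≈ 2206.67.

2207 px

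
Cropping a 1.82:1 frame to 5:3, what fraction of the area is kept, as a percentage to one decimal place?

5:3 is narrower than 1.82:1, so the crop keeps the full height and trims the width.
Area ratio = (1.667)/(1.820) = 91.58% retained.

91.6%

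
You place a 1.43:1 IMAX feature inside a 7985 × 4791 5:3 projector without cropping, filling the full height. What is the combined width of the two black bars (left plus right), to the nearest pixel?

1134 px

Content width = 4791 × 1.430 ≈ 6851.13 px.
7985 − 6851.13 = 1133.87 px of bars.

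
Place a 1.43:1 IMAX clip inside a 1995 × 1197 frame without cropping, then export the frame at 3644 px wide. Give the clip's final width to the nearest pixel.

Fitted into 1995×1197, the clip spans the height; its width is 1197 × 1.430 ≈ 1711.71 px.
Scaling 1995 → 3644 is ×1.8266, so the width becomes 1711.71 × 1.8266 ≈ 3126.55 px.

3127 px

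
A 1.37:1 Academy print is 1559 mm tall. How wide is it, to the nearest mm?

2136 mm

Width = 1559 × 1.370 = 2135.83.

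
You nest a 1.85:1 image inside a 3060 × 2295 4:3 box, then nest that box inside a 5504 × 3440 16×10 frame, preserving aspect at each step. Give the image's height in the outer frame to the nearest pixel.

2479 px

First fit — 1.85:1 into 3060×2295 spans the width: 3060.00 × 1654.05.
Second fit — the 4:3 canvas into 5504×3440 spans the height: 4586.67 × 3440.00 (×1.4989 from 3060×2295).
Applying the same ×1.4989: 1654.05 → 2479.28.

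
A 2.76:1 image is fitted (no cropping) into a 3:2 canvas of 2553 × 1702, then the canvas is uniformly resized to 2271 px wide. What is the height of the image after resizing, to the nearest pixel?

At 2553×1702 the image is width-limited, so height = 2553 / 2.760 ≈ 925.00 px.
Scaling 2553 → 2271 is ×0.8895, so the height becomes 925.00 × 0.8895 ≈ 822.83 px.

823 px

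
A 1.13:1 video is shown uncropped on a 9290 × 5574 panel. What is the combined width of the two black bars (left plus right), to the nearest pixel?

1.13:1 is narrower than 5:3, so it spans the full height.
That makes the image 6298.62 px wide (5574 × 1.130).
Black = 9290 − 6298.62 = 2991.38 px.

2991 px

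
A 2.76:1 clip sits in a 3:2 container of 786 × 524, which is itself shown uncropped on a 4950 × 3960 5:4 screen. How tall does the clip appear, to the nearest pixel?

1793 px

First fit — 2.76:1 into 786×524 spans the width: 786.00 × 284.78.
Second fit — the 3:2 canvas into 4950×3960 spans the width: 4950.00 × 3300.00 (×6.2977 from 786×524).
Applying the same ×6.2977: 284.78 → 1793.48.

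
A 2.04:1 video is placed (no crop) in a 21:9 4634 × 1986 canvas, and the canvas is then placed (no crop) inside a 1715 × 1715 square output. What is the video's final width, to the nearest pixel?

First fit — 2.04:1 into 4634×1986 spans the height: 4051.44 × 1986.00.
The 21:9 canvas is width-limited in 1715×1715, giving 1715.00 × 735.00; scale factor 0.3701.
The video scales with it: width 4051.44 × 0.3701 ≈ 1499.40.

1499 px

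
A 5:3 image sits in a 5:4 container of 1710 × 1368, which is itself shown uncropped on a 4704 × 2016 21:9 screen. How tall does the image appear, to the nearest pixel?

1512 px

First fit — 5:3 into 1710×1368 spans the width: 1710.00 × 1026.00.
5:4 in 4704×2016: fills the height, so the intermediate becomes 2520.00 × 2016.00 — a scale of ×1.4737.
Applying the same ×1.4737: 1026.00 → 1512.00.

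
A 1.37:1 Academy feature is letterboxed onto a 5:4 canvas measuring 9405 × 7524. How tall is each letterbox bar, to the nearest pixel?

330 px

1.37:1 Academy is wider than 5:4, so it spans the full width.
The feature is 9405 / 1.370 ≈ 6864.96 px tall.
7524 − 6864.96 = 659.04 px of bars (329.52 each).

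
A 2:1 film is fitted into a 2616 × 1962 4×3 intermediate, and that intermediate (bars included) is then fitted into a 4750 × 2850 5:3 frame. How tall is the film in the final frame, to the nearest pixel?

Inside the 2616×1962 canvas the film is width-limited at 2616.00 × 1308.00.
4×3 in 4750×2850: fills the height, so the intermediate becomes 3800.00 × 2850.00 — a scale of ×1.4526.
The film scales with it: height 1308.00 × 1.4526 ≈ 1900.00.

1900 px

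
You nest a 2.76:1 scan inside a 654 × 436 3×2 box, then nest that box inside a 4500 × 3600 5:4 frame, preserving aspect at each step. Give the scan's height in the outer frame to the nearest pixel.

Inside the 654×436 canvas the scan is width-limited at 654.00 × 236.96.
3×2 in 4500×3600: fills the width, so the intermediate becomes 4500.00 × 3000.00 — a scale of ×6.8807.
Applying the same ×6.8807: 236.96 → 1630.43.

1630 px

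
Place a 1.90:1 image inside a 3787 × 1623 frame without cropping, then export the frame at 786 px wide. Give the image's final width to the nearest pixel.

640 px

In the 3787×1623 frame the image fills the height: width = 1623 × 1.900 ≈ 3083.70 px.
Scaling 3787 → 786 is ×0.2076, so the width becomes 3083.70 × 0.2076 ≈ 640.03 px.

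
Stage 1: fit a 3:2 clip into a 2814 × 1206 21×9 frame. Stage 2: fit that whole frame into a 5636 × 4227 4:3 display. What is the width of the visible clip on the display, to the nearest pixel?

3:2 in 2814×1206: fills the height, so the clip is 1809.00 × 1206.00.
21×9 in 5636×4227: fills the width, so the intermediate becomes 5636.00 × 2415.43 — a scale of ×2.0028.
The clip scales with it: width 1809.00 × 2.0028 ≈ 3623.14.

3623 px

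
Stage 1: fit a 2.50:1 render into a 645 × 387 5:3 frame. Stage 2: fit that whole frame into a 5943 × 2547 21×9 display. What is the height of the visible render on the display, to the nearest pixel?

1698 px

First fit — 2.50:1 into 645×387 spans the width: 645.00 × 258.00.
5:3 in 5943×2547: fills the height, so the intermediate becomes 4245.00 × 2547.00 — a scale of ×6.5814.
Applying the same ×6.5814: 258.00 → 1698.00.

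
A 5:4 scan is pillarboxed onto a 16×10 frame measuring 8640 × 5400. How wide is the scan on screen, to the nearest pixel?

Since 1.250 < 1.600, the scan is height-limited.
Content width = 5400 × 5/4 ≈ 6750.00 px.

6750 px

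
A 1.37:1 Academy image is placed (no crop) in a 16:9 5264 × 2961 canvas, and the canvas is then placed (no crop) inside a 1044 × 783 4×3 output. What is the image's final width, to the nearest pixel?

Inside the 5264×2961 canvas the image is height-limited at 4056.57 × 2961.00.
16:9 in 1044×783: fills the width, so the intermediate becomes 1044.00 × 587.25 — a scale of ×0.1983.
The image scales with it: width 4056.57 × 0.1983 ≈ 804.53.

805 px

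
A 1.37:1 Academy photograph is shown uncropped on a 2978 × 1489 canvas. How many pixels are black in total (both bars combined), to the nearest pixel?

1396786 pixels

Since 1.370 < 2.000, the photograph is height-limited.
The photograph is 1489 × 1.370 ≈ 2039.9300 px wide.
2978 − 2039.9300 = 938.0700 px of bars.
Bar area = 938.0700 × 1489 ≈ 1396786 px.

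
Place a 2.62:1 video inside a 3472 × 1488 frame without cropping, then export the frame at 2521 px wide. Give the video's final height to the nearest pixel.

In the 3472×1488 frame the video fills the width: height = 3472 / 2.620 ≈ 1325.19 px.
Scaling 3472 → 2521 is ×0.7261, so the height becomes 1325.19 × 0.7261 ≈ 962.21 px.

962 px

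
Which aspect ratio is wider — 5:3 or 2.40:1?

5:3 = 1.667 and 2.4; 2.4 > 1.667.

2.40:1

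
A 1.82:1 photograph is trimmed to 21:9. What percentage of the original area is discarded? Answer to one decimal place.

Going from 1.82:1 to 21:9 means cutting height while keeping width.
Fraction kept = (1.820)/(2.333) ≈ 78.00%, so 22.00% is lost.

22.0%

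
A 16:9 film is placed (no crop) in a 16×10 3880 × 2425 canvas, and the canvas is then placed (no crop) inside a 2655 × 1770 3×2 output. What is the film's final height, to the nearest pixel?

1493 px

Inside the 3880×2425 canvas the film is width-limited at 3880.00 × 2182.50.
16×10 in 2655×1770: fills the width, so the intermediate becomes 2655.00 × 1659.38 — a scale of ×0.6843.
So the film's height is 2182.50 × 0.6843 ≈ 1493.44.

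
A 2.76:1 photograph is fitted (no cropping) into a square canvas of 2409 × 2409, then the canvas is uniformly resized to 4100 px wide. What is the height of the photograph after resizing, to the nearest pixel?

Fitted into 2409×2409, the photograph spans the width; its height is 2409 / 2.760 ≈ 872.83 px.
The frame scales by 4100/2409 = 1.7020; 872.83 × 1.7020 ≈ 1485.51 px.

1486 px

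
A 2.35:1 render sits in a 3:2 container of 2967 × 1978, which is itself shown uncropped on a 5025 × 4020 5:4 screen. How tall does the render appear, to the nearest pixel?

First fit — 2.35:1 into 2967×1978 spans the width: 2967.00 × 1262.55.
Second fit — the 3:2 canvas into 5025×4020 spans the width: 5025.00 × 3350.00 (×1.6936 from 2967×1978).
Applying the same ×1.6936: 1262.55 → 2138.30.

2138 px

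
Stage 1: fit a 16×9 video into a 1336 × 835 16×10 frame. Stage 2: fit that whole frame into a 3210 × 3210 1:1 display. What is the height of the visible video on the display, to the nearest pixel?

16×9 in 1336×835: fills the width, so the video is 1336.00 × 751.50.
The 16×10 canvas is width-limited in 3210×3210, giving 3210.00 × 2006.25; scale factor 2.4027.
Applying the same ×2.4027: 751.50 → 1805.62.

1806 px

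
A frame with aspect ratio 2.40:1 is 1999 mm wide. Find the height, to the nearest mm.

833 mm

Height = 1999 / 2.400 = 832.92.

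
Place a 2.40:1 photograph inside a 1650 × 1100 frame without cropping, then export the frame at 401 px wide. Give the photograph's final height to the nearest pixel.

At 1650×1100 the photograph is width-limited, so height = 1650 / 2.400 ≈ 687.50 px.
Scaling 1650 → 401 is ×0.2430, so the height becomes 687.50 × 0.2430 ≈ 167.08 px.

167 px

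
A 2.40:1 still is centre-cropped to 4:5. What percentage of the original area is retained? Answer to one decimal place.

Going from 2.40:1 to 4:5 means cutting width while keeping height.
(0.800)/(2.400) ≈ 0.333 of the area survives.

33.3%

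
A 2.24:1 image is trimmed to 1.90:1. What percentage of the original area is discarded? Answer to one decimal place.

1.90:1 is narrower than 2.24:1, so the crop keeps the full height and trims the width.
Area ratio = (1.900)/(2.240) = 84.82%; the remaining 15.18% is cropped out.

15.2%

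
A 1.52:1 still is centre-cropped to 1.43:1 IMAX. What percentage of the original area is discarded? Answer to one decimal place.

5.9%

The height stays; only width is cut (since 1.43:1 IMAX is narrower than 1.52:1).
Fraction kept = (1.430)/(1.520) ≈ 94.08%, so 5.92% is lost.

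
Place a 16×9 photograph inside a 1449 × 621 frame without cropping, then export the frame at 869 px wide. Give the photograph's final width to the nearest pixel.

In the 1449×621 frame the photograph fills the height: width = 621 × 16/9 ≈ 1104.00 px.
Resizing to 869 px wide multiplies everything by 0.5997: 1104.00 → 662.10 px.

662 px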